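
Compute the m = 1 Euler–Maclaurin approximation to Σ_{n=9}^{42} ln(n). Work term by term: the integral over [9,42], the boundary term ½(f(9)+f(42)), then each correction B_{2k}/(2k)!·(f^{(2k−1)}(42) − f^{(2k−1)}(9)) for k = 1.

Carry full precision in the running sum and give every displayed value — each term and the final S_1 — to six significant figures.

∫_9^42 ln(x) dx evaluates to 104.207.
½[f(9) + f(42)] = ½[2.19722 + 3.73767] = 2.96745.
Integral + boundary = 107.175.
Order-1 term: 1/12 · (0.0238095 − 0.111111) = -0.00727513.

S_1 ≈ 107.167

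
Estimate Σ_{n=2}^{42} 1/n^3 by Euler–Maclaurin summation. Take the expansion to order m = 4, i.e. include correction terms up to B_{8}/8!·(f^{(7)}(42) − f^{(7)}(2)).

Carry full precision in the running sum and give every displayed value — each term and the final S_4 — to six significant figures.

S_4 ≈ 0.201725

The integral term ∫_2^42 1/x^3 dx = 0.124717.
Endpoint term: (f(2) + f(42))/2 = (0.125000 + 1.34975e-05)/2 = 0.0625067.
Integral + boundary = 0.187223.
Correction k=1: B_{2}/2! · (f^{(1)}(42) − f^{(1)}(2)) = 1/12 · (-9.64104e-07 − (-0.187500)) = 0.0156249.
After k=1: 0.202848.
Correction k=2: B_{4}/4! · (f^{(3)}(42) − f^{(3)}(2)) = −1/720 · (-1.09309e-08 − (-0.937500)) = -0.00130208.
After k=2: 0.201546.
Correction k=3: B_{6}/6! · (f^{(5)}(42) − f^{(5)}(2)) = 1/30240 · (-2.60259e-10 − (-9.84375)) = 0.000325521.
After k=3: 0.201872.
Correction k=4: B_{8}/8! · (f^{(7)}(42) − f^{(7)}(2)) = −1/1209600 · (-1.06228e-11 − (-177.188)) = -0.000146484.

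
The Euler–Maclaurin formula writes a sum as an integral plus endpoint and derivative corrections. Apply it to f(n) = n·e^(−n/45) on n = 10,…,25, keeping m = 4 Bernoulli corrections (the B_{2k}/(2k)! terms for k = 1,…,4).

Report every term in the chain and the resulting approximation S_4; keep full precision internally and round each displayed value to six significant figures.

Integral: ∫_10^25 x·e^(−x/45) dx = 174.502.
Endpoint term: (f(10) + f(25))/2 = (8.00737 + 14.3438)/2 = 11.1756.
Integral + boundary = 185.677.
k=1: B_{2}/(2)! × [f^{(1)}(25) − f^{(1)}(10)] = 1/12 × (0.255002 − 0.622796) = -0.0306495.
After k=1: 185.647.
k=2: B_{4}/(4)! × [f^{(3)}(25) − f^{(3)}(10)] = −1/720 × (0.000692597 − 0.00109841) = 5.63623e-07.
After k=2: 185.647.
k=3: B_{6}/(6)! × [f^{(5)}(25) − f^{(5)}(10)] = 1/30240 × (6.21860e-07 − 9.32966e-07) = -1.02879e-11.
After k=3: 185.647.
k=4: B_{8}/(8)! × [f^{(7)}(25) − f^{(7)}(10)] = −1/1209600 × (4.45283e-10 − 6.53585e-10) = 1.72208e-16.

S_4 ≈ 185.647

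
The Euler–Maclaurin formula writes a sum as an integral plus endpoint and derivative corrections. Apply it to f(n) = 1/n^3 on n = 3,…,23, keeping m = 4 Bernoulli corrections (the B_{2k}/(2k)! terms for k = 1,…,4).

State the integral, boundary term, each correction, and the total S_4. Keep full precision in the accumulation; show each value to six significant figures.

Integral: ∫_3^23 1/x^3 dx = 0.0546104.
½[f(3) + f(23)] = ½[0.0370370 + 8.21895e-05] = 0.0185596.
Running total after boundary: 0.0731700.
k=1: B_{2}/(2)! × [f^{(1)}(23) − f^{(1)}(3)] = 1/12 × (-1.07204e-05 − (-0.0370370)) = 0.00308553.
Running total after k=1: 0.0762555.
k=2: B_{4}/(4)! × [f^{(3)}(23) − f^{(3)}(3)] = −1/720 × (-4.05307e-07 − (-0.0823045)) = -0.000114311.
Running total after k=2: 0.0761412.
k=3: B_{6}/(6)! × [f^{(5)}(23) − f^{(5)}(3)] = 1/30240 × (-3.21794e-08 − (-0.384088)) = 1.27013e-05.
Running total after k=3: 0.0761539.
k=4: B_{8}/(8)! × [f^{(7)}(23) − f^{(7)}(3)] = −1/1209600 × (-4.37980e-09 − (-3.07270)) = -2.54026e-06.

S_4 ≈ 0.0761514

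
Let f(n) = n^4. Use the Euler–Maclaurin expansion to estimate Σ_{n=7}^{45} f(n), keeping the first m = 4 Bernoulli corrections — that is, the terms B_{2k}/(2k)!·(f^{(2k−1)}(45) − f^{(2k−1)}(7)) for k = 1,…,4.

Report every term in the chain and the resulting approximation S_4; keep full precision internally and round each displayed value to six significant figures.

S_4 ≈ 3.89840e+07

∫_7^45 x^4 dx evaluates to 3.69023e+07.
Endpoint term: (f(7) + f(45))/2 = (2401.00 + 4.10062e+06)/2 = 2.05151e+06.
So far: 3.89538e+07.
k=1: B_{2}/(2)! × [f^{(1)}(45) − f^{(1)}(7)] = 1/12 × (364500 − 1372.00) = 30260.7.
Partial sum through k=1: 3.89840e+07.
k=2: B_{4}/(4)! × [f^{(3)}(45) − f^{(3)}(7)] = −1/720 × (1080.00 − 168.000) = -1.26667.
Partial sum through k=2: 3.89840e+07.
k=3: B_{6}/(6)! × [f^{(5)}(45) − f^{(5)}(7)] = 1/30240 × (0.00000 − 0.00000) = 0.00000.
Partial sum through k=3: 3.89840e+07.
k=4: B_{8}/(8)! × [f^{(7)}(45) − f^{(7)}(7)] = −1/1209600 × (0.00000 − 0.00000) = 0.00000.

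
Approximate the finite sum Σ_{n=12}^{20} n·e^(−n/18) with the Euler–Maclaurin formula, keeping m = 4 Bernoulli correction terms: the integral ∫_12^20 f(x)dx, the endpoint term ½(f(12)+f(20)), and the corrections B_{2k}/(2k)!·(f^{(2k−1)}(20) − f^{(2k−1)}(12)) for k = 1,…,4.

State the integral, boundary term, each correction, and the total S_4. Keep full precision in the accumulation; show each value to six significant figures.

S_4 ≈ 58.4324

The integral term ∫_12^20 x·e^(−x/18) dx = 52.0772.
Boundary: ½(f(12) + f(20)) = ½(6.16101 + 6.58386) = 6.37243.
So far: 58.4497.
Correction k=1: B_{2}/2! · (f^{(1)}(20) − f^{(1)}(12)) = 1/12 · (-0.0365770 − 0.171139) = -0.0173097.
After k=1: 58.4324.
Correction k=2: B_{4}/4! · (f^{(3)}(20) − f^{(3)}(12)) = −1/720 · (0.00191916 − 0.00369745) = 2.46984e-06.
After k=2: 58.4324.
Correction k=3: B_{6}/6! · (f^{(5)}(20) − f^{(5)}(12)) = 1/30240 · (1.21951e-05 − 2.11935e-05) = -2.97565e-10.
After k=3: 58.4324.
Correction k=4: B_{8}/8! · (f^{(7)}(20) − f^{(7)}(12)) = −1/1209600 · (5.69966e-08 − 9.56022e-08) = 3.19160e-14.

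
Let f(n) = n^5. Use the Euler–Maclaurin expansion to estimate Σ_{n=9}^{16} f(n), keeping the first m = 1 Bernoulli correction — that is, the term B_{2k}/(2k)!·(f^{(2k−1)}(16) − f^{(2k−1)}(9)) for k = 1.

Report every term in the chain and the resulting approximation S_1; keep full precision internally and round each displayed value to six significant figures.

S_1 ≈ 3.28601e+06

The integral term ∫_9^16 x^5 dx = 2.70763e+06.
½[f(9) + f(16)] = ½[59049.0 + 1.04858e+06] = 553812.
Integral + boundary = 3.26144e+06.
Correction k=1: B_{2}/2! · (f^{(1)}(16) − f^{(1)}(9)) = 1/12 · (327680 − 32805.0) = 24572.9.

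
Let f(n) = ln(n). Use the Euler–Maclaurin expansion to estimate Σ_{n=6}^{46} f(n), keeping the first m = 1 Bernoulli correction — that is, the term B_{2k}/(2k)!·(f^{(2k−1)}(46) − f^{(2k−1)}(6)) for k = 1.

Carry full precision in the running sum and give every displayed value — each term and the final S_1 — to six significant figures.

S_1 ≈ 128.165

Integral: ∫_6^46 ln(x) dx = 125.367.
Boundary: ½(f(6) + f(46)) = ½(1.79176 + 3.82864) = 2.81020.
Running total after boundary: 128.177.
Correction k=1: B_{2}/2! · (f^{(1)}(46) − f^{(1)}(6)) = 1/12 · (0.0217391 − 0.166667) = -0.0120773.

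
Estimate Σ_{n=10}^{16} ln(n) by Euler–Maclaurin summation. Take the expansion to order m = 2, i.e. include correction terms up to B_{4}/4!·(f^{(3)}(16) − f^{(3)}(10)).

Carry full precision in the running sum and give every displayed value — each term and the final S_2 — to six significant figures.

S_2 ≈ 17.8700

Integral: ∫_10^16 ln(x) dx = 15.3356.
Endpoint term: (f(10) + f(16))/2 = (2.30259 + 2.77259)/2 = 2.53759.
Integral + boundary = 17.8732.
Order-1 term: 1/12 · (0.0625000 − 0.100000) = -0.00312500.
After k=1: 17.8700.
Order-2 term: −1/720 · (0.000488281 − 0.00200000) = 2.09961e-06.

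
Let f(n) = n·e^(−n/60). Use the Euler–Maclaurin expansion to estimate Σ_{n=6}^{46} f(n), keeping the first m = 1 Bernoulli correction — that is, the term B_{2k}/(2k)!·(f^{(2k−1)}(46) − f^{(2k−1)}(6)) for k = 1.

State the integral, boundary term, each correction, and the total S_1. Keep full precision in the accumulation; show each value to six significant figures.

The integral term ∫_6^46 x·e^(−x/60) dx = 628.561.
Endpoint term: (f(6) + f(46))/2 = (5.42902 + 21.3697)/2 = 13.3994.
Integral + boundary = 641.960.
k=1: B_{2}/(2)! × [f^{(1)}(46) − f^{(1)}(6)] = 1/12 × (0.108397 − 0.814354) = -0.0588297.

S_1 ≈ 641.901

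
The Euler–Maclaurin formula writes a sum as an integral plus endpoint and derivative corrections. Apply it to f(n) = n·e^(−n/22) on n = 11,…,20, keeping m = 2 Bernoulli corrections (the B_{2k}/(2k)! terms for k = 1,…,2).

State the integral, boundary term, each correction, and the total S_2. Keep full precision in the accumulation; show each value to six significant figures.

Integral: ∫_11^20 x·e^(−x/22) dx = 68.0706.
½[f(11) + f(20)] = ½[6.67184 + 8.05781] = 7.36482.
Running total after boundary: 75.4354.
Correction k=1: B_{2}/2! · (f^{(1)}(20) − f^{(1)}(11)) = 1/12 · (0.0366264 − 0.303265) = -0.0222199.
Partial sum through k=1: 75.4132.
Correction k=2: B_{4}/4! · (f^{(3)}(20) − f^{(3)}(11)) = −1/720 · (0.00174051 − 0.00313291) = 1.93388e-06.

S_2 ≈ 75.4132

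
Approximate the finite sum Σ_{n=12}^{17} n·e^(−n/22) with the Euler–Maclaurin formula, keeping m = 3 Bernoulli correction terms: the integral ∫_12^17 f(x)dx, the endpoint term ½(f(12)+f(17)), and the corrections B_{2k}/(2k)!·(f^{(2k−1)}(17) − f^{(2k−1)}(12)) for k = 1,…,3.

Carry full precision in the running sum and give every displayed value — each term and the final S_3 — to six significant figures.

S_3 ≈ 44.7305

∫_12^17 x·e^(−x/22) dx evaluates to 37.3413.
½[f(12) + f(17)] = ½[6.95494 + 7.84978] = 7.40236.
So far: 44.7437.
Order-1 term: 1/12 · (0.104944 − 0.263445) = -0.0132084.
Running total after k=1: 44.7305.
Order-2 term: −1/720 · (0.00212489 − 0.00293926) = 1.13107e-06.
Running total after k=2: 44.7305.
Order-3 term: 1/30240 · (8.33256e-06 − 1.10211e-05) = -8.89067e-11.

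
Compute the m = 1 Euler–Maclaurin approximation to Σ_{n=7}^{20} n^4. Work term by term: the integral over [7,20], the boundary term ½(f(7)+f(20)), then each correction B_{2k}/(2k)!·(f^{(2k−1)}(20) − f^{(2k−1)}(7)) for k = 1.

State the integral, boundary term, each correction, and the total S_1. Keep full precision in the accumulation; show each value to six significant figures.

Integral: ∫_7^20 x^4 dx = 636639.
½[f(7) + f(20)] = ½[2401.00 + 160000] = 81200.5.
So far: 717839.
Order-1 term: 1/12 · (32000.0 − 1372.00) = 2552.33.

S_1 ≈ 720391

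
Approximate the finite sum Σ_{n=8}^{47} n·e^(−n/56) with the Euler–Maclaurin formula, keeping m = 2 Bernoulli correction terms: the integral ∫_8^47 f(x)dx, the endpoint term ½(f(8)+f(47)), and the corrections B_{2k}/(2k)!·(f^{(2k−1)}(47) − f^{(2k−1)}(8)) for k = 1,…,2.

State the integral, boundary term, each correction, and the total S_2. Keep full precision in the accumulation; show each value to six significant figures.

S_2 ≈ 628.569

∫_8^47 x·e^(−x/56) dx evaluates to 615.005.
Endpoint term: (f(8) + f(47))/2 = (6.93502 + 20.3049)/2 = 13.6200.
Running total after boundary: 628.625.
k=1: B_{2}/(2)! × [f^{(1)}(47) − f^{(1)}(8)] = 1/12 × (0.0694316 − 0.743038) = -0.0561339.
Partial sum through k=1: 628.569.
k=2: B_{4}/(4)! × [f^{(3)}(47) − f^{(3)}(8)] = −1/720 × (0.000297663 − 0.000789794) = 6.83516e-07.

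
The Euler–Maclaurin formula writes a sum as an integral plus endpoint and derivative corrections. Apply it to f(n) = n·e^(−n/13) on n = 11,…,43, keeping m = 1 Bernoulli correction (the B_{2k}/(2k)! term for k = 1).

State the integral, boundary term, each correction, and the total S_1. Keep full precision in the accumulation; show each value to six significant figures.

S_1 ≈ 110.356

The integral term ∫_11^43 x·e^(−x/13) dx = 107.222.
Boundary: ½(f(11) + f(43)) = ½(4.71968 + 1.57382) = 3.14675.
Running total after boundary: 110.369.
Order-1 term: 1/12 · (-0.0844628 − 0.0660095) = -0.0125394.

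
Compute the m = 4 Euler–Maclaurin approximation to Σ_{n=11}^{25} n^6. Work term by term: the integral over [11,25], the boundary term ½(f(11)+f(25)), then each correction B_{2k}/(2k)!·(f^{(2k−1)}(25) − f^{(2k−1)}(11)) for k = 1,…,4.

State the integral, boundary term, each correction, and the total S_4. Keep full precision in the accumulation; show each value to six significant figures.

∫_11^25 x^6 dx evaluates to 8.69147e+08.
Endpoint term: (f(11) + f(25))/2 = (1.77156e+06 + 2.44141e+08)/2 = 1.22956e+08.
Integral + boundary = 9.92103e+08.
Order-1 term: 1/12 · (5.85938e+07 − 966306) = 4.80229e+06.
Running total after k=1: 9.96905e+08.
Order-2 term: −1/720 · (1.87500e+06 − 159720) = -2382.33.
Running total after k=2: 9.96903e+08.
Order-3 term: 1/30240 · (18000.0 − 7920.00) = 0.333333.
Running total after k=3: 9.96903e+08.
Order-4 term: −1/1209600 · (0.00000 − 0.00000) = 0.00000.

S_4 ≈ 9.96903e+08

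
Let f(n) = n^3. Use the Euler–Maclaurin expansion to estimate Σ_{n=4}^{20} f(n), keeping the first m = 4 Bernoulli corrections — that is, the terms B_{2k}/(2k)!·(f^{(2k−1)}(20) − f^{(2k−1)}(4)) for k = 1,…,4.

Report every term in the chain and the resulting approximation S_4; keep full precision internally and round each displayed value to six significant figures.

S_4 ≈ 44064.0

The integral term ∫_4^20 x^3 dx = 39936.0.
Endpoint term: (f(4) + f(20))/2 = (64.0000 + 8000.00)/2 = 4032.00.
So far: 43968.0.
Order-1 term: 1/12 · (1200.00 − 48.0000) = 96.0000.
Partial sum through k=1: 44064.0.
Order-2 term: −1/720 · (6.00000 − 6.00000) = 0.00000.
Partial sum through k=2: 44064.0.
Order-3 term: 1/30240 · (0.00000 − 0.00000) = 0.00000.
Partial sum through k=3: 44064.0.
Order-4 term: −1/1209600 · (0.00000 − 0.00000) = 0.00000.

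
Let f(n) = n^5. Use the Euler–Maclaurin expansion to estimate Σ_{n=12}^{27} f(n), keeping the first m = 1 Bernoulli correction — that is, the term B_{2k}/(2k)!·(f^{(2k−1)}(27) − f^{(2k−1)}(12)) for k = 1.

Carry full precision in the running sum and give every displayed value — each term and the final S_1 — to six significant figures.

∫_12^27 x^5 dx evaluates to 6.40724e+07.
Boundary: ½(f(12) + f(27)) = ½(248832 + 1.43489e+07) = 7.29887e+06.
So far: 7.13713e+07.
k=1: B_{2}/(2)! × [f^{(1)}(27) − f^{(1)}(12)] = 1/12 × (2.65720e+06 − 103680) = 212794.

S_1 ≈ 7.15841e+07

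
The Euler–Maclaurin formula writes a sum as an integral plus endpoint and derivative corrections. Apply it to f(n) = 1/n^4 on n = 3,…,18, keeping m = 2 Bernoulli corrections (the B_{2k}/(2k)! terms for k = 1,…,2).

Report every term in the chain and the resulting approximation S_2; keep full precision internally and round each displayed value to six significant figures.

The integral term ∫_3^18 1/x^4 dx = 0.0122885.
Endpoint term: (f(3) + f(18))/2 = (0.0123457 + 9.52599e-06)/2 = 0.00617760.
Integral + boundary = 0.0184661.
k=1: B_{2}/(2)! × [f^{(1)}(18) − f^{(1)}(3)] = 1/12 × (-2.11689e-06 − (-0.0164609)) = 0.00137157.
Partial sum through k=1: 0.0198377.
k=2: B_{4}/(4)! × [f^{(3)}(18) − f^{(3)}(3)] = −1/720 × (-1.96008e-07 − (-0.0548697)) = -7.62076e-05.

S_2 ≈ 0.0197615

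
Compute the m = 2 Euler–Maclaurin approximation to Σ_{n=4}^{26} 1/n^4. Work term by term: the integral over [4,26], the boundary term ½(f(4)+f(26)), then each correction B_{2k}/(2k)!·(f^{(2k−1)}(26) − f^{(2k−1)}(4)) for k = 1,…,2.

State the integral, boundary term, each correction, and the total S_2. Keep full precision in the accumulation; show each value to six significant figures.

The integral term ∫_4^26 1/x^4 dx = 0.00518937.
Endpoint term: (f(4) + f(26))/2 = (0.00390625 + 2.18830e-06)/2 = 0.00195422.
So far: 0.00714359.
k=1: B_{2}/(2)! × [f^{(1)}(26) − f^{(1)}(4)] = 1/12 × (-3.36661e-07 − (-0.00390625)) = 0.000325493.
After k=1: 0.00746908.
k=2: B_{4}/(4)! × [f^{(3)}(26) − f^{(3)}(4)] = −1/720 × (-1.49406e-08 − (-0.00732422)) = -1.01725e-05.

S_2 ≈ 0.00745891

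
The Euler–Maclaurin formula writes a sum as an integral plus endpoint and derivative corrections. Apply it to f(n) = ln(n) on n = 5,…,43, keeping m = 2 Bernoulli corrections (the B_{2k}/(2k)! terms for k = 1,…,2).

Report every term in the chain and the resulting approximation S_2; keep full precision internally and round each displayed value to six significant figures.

S_2 ≈ 118.355

Integral: ∫_5^43 ln(x) dx = 115.684.
Endpoint term: (f(5) + f(43))/2 = (1.60944 + 3.76120)/2 = 2.68532.
Running total after boundary: 118.370.
Correction k=1: B_{2}/2! · (f^{(1)}(43) − f^{(1)}(5)) = 1/12 · (0.0232558 − 0.200000) = -0.0147287.
Running total after k=1: 118.355.
Correction k=2: B_{4}/4! · (f^{(3)}(43) − f^{(3)}(5)) = −1/720 · (2.51550e-05 − 0.0160000) = 2.21873e-05.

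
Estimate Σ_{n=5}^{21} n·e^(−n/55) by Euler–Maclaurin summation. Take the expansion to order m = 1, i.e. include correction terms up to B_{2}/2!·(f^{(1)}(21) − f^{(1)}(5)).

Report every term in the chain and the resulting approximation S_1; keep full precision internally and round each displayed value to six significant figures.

S_1 ≈ 169.301

Integral: ∫_5^21 x·e^(−x/55) dx = 159.884.
Boundary: ½(f(5) + f(21)) = ½(4.56550 + 14.3350) = 9.45025.
So far: 169.335.
k=1: B_{2}/(2)! × [f^{(1)}(21) − f^{(1)}(5)] = 1/12 × (0.421983 − 0.830092) = -0.0340091.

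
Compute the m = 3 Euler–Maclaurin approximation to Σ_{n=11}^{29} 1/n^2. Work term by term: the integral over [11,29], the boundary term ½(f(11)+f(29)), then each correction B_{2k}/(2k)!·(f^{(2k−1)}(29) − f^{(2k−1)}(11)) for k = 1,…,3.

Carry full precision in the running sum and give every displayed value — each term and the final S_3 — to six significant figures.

S_3 ≈ 0.0612713

Integral: ∫_11^29 1/x^2 dx = 0.0564263.
½[f(11) + f(29)] = ½[0.00826446 + 0.00118906] = 0.00472676.
Integral + boundary = 0.0611531.
k=1: B_{2}/(2)! × [f^{(1)}(29) − f^{(1)}(11)] = 1/12 × (-8.20042e-05 − (-0.00150263)) = 0.000118385.
Partial sum through k=1: 0.0612715.
k=2: B_{4}/(4)! × [f^{(3)}(29) − f^{(3)}(11)] = −1/720 × (-1.17010e-06 − (-0.000149021)) = -2.05349e-07.
Partial sum through k=2: 0.0612713.
k=3: B_{6}/(6)! × [f^{(5)}(29) − f^{(5)}(11)] = 1/30240 × (-4.17394e-08 − (-3.69474e-05)) = 1.22042e-09.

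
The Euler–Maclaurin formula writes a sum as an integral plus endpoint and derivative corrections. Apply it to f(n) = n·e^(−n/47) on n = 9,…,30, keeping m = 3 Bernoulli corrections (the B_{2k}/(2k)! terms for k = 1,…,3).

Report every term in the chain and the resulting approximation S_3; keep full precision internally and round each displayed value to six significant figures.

Integral: ∫_9^30 x·e^(−x/47) dx = 261.795.
Endpoint term: (f(9) + f(30))/2 = (7.43156 + 15.8457)/2 = 11.6386.
So far: 273.434.
k=1: B_{2}/(2)! × [f^{(1)}(30) − f^{(1)}(9)] = 1/12 × (0.191048 − 0.667610) = -0.0397135.
Partial sum through k=1: 273.394.
k=2: B_{4}/(4)! × [f^{(3)}(30) − f^{(3)}(9)] = −1/720 × (0.000564703 − 0.00104983) = 6.73783e-07.
Partial sum through k=2: 273.394.
k=3: B_{6}/(6)! × [f^{(5)}(30) − f^{(5)}(9)] = 1/30240 × (4.72123e-07 − 8.13685e-07) = -1.12950e-11.

S_3 ≈ 273.394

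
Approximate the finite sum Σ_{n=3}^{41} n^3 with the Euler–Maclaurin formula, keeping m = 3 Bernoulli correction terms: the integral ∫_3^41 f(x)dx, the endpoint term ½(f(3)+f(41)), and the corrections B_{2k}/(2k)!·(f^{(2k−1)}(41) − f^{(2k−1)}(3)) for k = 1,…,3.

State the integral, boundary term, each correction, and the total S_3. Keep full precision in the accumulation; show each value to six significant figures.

The integral term ∫_3^41 x^3 dx = 706420.
½[f(3) + f(41)] = ½[27.0000 + 68921.0] = 34474.0.
Integral + boundary = 740894.
k=1: B_{2}/(2)! × [f^{(1)}(41) − f^{(1)}(3)] = 1/12 × (5043.00 − 27.0000) = 418.000.
After k=1: 741312.
k=2: B_{4}/(4)! × [f^{(3)}(41) − f^{(3)}(3)] = −1/720 × (6.00000 − 6.00000) = 0.00000.
After k=2: 741312.
k=3: B_{6}/(6)! × [f^{(5)}(41) − f^{(5)}(3)] = 1/30240 × (0.00000 − 0.00000) = 0.00000.

S_3 ≈ 741312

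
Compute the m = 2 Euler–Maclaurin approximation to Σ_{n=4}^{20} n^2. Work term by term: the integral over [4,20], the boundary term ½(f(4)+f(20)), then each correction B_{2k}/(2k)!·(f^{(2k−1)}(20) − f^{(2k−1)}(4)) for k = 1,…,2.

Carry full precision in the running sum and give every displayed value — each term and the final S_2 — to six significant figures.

S_2 ≈ 2856.00

Integral: ∫_4^20 x^2 dx = 2645.33.
½[f(4) + f(20)] = ½[16.0000 + 400.000] = 208.000.
Running total after boundary: 2853.33.
Order-1 term: 1/12 · (40.0000 − 8.00000) = 2.66667.
After k=1: 2856.00.
Order-2 term: −1/720 · (0.00000 − 0.00000) = 0.00000.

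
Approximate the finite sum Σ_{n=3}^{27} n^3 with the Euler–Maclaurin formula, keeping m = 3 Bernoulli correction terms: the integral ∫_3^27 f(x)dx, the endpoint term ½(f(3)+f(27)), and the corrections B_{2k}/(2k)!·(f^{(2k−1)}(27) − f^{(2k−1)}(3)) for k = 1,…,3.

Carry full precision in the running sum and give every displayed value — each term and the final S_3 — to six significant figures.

S_3 ≈ 142875

∫_3^27 x^3 dx evaluates to 132840.
½[f(3) + f(27)] = ½[27.0000 + 19683.0] = 9855.00.
Integral + boundary = 142695.
k=1: B_{2}/(2)! × [f^{(1)}(27) − f^{(1)}(3)] = 1/12 × (2187.00 − 27.0000) = 180.000.
Running total after k=1: 142875.
k=2: B_{4}/(4)! × [f^{(3)}(27) − f^{(3)}(3)] = −1/720 × (6.00000 − 6.00000) = 0.00000.
Running total after k=2: 142875.
k=3: B_{6}/(6)! × [f^{(5)}(27) − f^{(5)}(3)] = 1/30240 × (0.00000 − 0.00000) = 0.00000.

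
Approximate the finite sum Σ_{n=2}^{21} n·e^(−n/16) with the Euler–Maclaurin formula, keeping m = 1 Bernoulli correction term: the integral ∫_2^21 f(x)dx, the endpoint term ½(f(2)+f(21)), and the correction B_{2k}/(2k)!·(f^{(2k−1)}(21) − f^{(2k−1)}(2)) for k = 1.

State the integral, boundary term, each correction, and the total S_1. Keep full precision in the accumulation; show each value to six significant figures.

S_1 ≈ 98.4616

∫_2^21 x·e^(−x/16) dx evaluates to 94.8245.
½[f(2) + f(21)] = ½[1.76499 + 5.65207] = 3.70853.
Integral + boundary = 98.5330.
k=1: B_{2}/(2)! × [f^{(1)}(21) − f^{(1)}(2)] = 1/12 × (-0.0841082 − 0.772185) = -0.0713578.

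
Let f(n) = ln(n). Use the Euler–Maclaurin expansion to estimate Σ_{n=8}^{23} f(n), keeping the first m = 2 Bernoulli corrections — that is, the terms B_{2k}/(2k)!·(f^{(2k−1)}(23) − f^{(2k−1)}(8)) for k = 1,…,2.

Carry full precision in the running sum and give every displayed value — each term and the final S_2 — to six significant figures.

S_2 ≈ 43.0815

Integral: ∫_8^23 ln(x) dx = 40.4808.
Endpoint term: (f(8) + f(23))/2 = (2.07944 + 3.13549)/2 = 2.60747.
Integral + boundary = 43.0883.
Order-1 term: 1/12 · (0.0434783 − 0.125000) = -0.00679348.
Partial sum through k=1: 43.0815.
Order-2 term: −1/720 · (0.000164379 − 0.00390625) = 5.19704e-06.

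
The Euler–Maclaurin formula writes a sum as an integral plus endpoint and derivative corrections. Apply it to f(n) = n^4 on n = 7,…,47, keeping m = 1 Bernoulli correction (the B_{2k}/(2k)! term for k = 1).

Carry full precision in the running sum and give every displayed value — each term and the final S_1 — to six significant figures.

Integral: ∫_7^47 x^4 dx = 4.58656e+07.
½[f(7) + f(47)] = ½[2401.00 + 4.87968e+06] = 2.44104e+06.
So far: 4.83067e+07.
Correction k=1: B_{2}/2! · (f^{(1)}(47) − f^{(1)}(7)) = 1/12 · (415292 − 1372.00) = 34493.3.

S_1 ≈ 4.83412e+07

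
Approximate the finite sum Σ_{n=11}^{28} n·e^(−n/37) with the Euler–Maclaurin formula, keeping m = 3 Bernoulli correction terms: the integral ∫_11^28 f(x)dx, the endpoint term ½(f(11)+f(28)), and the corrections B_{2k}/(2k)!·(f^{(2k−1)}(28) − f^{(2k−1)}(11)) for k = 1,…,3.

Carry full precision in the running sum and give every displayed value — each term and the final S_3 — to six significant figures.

S_3 ≈ 201.483

Integral: ∫_11^28 x·e^(−x/37) dx = 190.862.
Endpoint term: (f(11) + f(28))/2 = (8.17105 + 13.1372)/2 = 10.6541.
Running total after boundary: 201.517.
Order-1 term: 1/12 · (0.114126 − 0.521984) = -0.0339881.
Running total after k=1: 201.483.
Order-2 term: −1/720 · (0.000768808 − 0.00146649) = 9.69009e-07.
Running total after k=2: 201.483.
Order-3 term: 1/30240 · (1.06227e-06 − 1.86391e-06) = -2.65094e-11.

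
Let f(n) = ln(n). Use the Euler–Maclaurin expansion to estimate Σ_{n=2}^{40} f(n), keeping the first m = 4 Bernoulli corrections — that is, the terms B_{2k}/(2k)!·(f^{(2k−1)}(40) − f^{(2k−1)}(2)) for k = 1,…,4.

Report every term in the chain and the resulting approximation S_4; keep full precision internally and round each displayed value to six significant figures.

Integral: ∫_2^40 ln(x) dx = 108.169.
Endpoint term: (f(2) + f(40))/2 = (0.693147 + 3.68888)/2 = 2.19101.
Integral + boundary = 110.360.
Order-1 term: 1/12 · (0.0250000 − 0.500000) = -0.0395833.
After k=1: 110.320.
Order-2 term: −1/720 · (3.12500e-05 − 0.250000) = 0.000347179.
After k=2: 110.321.
Order-3 term: 1/30240 · (2.34375e-07 − 0.750000) = -2.48016e-05.
After k=3: 110.321.
Order-4 term: −1/1209600 · (4.39453e-09 − 5.62500) = 4.65030e-06.

S_4 ≈ 110.321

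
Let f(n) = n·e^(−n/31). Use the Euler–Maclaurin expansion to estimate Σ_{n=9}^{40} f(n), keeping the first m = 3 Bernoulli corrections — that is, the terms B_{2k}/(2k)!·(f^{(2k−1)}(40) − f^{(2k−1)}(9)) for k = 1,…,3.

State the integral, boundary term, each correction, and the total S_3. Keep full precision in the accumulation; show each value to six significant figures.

S_3 ≈ 330.691

The integral term ∫_9^40 x·e^(−x/31) dx = 321.872.
Endpoint term: (f(9) + f(40))/2 = (6.73220 + 11.0073)/2 = 8.86974.
Integral + boundary = 330.742.
Correction k=1: B_{2}/2! · (f^{(1)}(40) − f^{(1)}(9)) = 1/12 · (-0.0798915 − 0.530854) = -0.0508955.
Running total after k=1: 330.691.
Correction k=2: B_{4}/4! · (f^{(3)}(40) − f^{(3)}(9)) = −1/720 · (0.000489566 − 0.00210916) = 2.24943e-06.
Running total after k=2: 330.691.
Correction k=3: B_{6}/6! · (f^{(5)}(40) − f^{(5)}(9)) = 1/30240 · (1.10537e-06 − 3.81469e-06) = -8.95937e-11.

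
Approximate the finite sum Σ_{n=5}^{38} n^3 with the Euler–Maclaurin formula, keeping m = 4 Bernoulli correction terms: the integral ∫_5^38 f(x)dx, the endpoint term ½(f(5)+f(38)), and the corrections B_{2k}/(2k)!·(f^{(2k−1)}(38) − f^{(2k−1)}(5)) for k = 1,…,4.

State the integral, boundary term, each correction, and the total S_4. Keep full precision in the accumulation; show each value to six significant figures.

The integral term ∫_5^38 x^3 dx = 521128.
Boundary: ½(f(5) + f(38)) = ½(125.000 + 54872.0) = 27498.5.
So far: 548626.
k=1: B_{2}/(2)! × [f^{(1)}(38) − f^{(1)}(5)] = 1/12 × (4332.00 − 75.0000) = 354.750.
Running total after k=1: 548981.
k=2: B_{4}/(4)! × [f^{(3)}(38) − f^{(3)}(5)] = −1/720 × (6.00000 − 6.00000) = 0.00000.
Running total after k=2: 548981.
k=3: B_{6}/(6)! × [f^{(5)}(38) − f^{(5)}(5)] = 1/30240 × (0.00000 − 0.00000) = 0.00000.
Running total after k=3: 548981.
k=4: B_{8}/(8)! × [f^{(7)}(38) − f^{(7)}(5)] = −1/1209600 × (0.00000 − 0.00000) = 0.00000.

S_4 ≈ 548981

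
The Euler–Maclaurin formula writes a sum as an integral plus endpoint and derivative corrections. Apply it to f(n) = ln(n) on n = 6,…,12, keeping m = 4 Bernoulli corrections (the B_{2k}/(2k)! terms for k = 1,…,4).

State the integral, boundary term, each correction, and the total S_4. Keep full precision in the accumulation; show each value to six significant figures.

S_4 ≈ 15.1997

∫_6^12 ln(x) dx evaluates to 13.0683.
½[f(6) + f(12)] = ½[1.79176 + 2.48491] = 2.13833.
So far: 15.2067.
Correction k=1: B_{2}/2! · (f^{(1)}(12) − f^{(1)}(6)) = 1/12 · (0.0833333 − 0.166667) = -0.00694444.
Partial sum through k=1: 15.1997.
Correction k=2: B_{4}/4! · (f^{(3)}(12) − f^{(3)}(6)) = −1/720 · (0.00115741 − 0.00925926) = 1.12526e-05.
Partial sum through k=2: 15.1997.
Correction k=3: B_{6}/6! · (f^{(5)}(12) − f^{(5)}(6)) = 1/30240 · (9.64506e-05 − 0.00308642) = -9.88746e-08.
Partial sum through k=3: 15.1997.
Correction k=4: B_{8}/8! · (f^{(7)}(12) − f^{(7)}(6)) = −1/1209600 · (2.00939e-05 − 0.00257202) = 2.10972e-09.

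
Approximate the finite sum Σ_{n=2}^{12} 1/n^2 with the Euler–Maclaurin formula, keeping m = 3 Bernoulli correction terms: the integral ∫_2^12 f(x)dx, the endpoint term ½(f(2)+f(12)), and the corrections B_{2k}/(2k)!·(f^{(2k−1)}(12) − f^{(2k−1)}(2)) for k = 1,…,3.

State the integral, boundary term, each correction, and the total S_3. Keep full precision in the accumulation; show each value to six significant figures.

S_3 ≈ 0.565020

Integral: ∫_2^12 1/x^2 dx = 0.416667.
½[f(2) + f(12)] = ½[0.250000 + 0.00694444] = 0.128472.
So far: 0.545139.
Order-1 term: 1/12 · (-0.00115741 − (-0.250000)) = 0.0207369.
After k=1: 0.565876.
Order-2 term: −1/720 · (-9.64506e-05 − (-0.750000)) = -0.00104153.
After k=2: 0.564834.
Order-3 term: 1/30240 · (-2.00939e-05 − (-5.62500)) = 0.000186011.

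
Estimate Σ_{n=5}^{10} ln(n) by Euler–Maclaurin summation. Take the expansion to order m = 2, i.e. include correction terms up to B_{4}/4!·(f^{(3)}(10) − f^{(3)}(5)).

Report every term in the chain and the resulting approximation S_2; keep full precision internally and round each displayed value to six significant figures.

Integral: ∫_5^10 ln(x) dx = 9.97866.
Endpoint term: (f(5) + f(10))/2 = (1.60944 + 2.30259)/2 = 1.95601.
Integral + boundary = 11.9347.
Order-1 term: 1/12 · (0.100000 − 0.200000) = -0.00833333.
After k=1: 11.9263.
Order-2 term: −1/720 · (0.00200000 − 0.0160000) = 1.94444e-05.

S_2 ≈ 11.9264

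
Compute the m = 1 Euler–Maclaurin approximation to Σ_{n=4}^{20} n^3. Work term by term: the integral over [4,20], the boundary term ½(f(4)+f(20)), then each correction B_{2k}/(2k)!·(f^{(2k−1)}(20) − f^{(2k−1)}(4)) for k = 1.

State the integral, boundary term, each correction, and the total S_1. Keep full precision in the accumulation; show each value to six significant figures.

∫_4^20 x^3 dx evaluates to 39936.0.
½[f(4) + f(20)] = ½[64.0000 + 8000.00] = 4032.00.
Integral + boundary = 43968.0.
k=1: B_{2}/(2)! × [f^{(1)}(20) − f^{(1)}(4)] = 1/12 × (1200.00 − 48.0000) = 96.0000.

S_1 ≈ 44064.0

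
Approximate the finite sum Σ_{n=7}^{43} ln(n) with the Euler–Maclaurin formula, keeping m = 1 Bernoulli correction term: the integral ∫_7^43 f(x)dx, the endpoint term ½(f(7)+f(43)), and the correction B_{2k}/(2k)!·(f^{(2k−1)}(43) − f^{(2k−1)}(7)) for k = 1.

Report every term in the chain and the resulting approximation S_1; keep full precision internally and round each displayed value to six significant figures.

Integral: ∫_7^43 ln(x) dx = 112.110.
½[f(7) + f(43)] = ½[1.94591 + 3.76120] = 2.85356.
Running total after boundary: 114.964.
k=1: B_{2}/(2)! × [f^{(1)}(43) − f^{(1)}(7)] = 1/12 × (0.0232558 − 0.142857) = -0.00996678.

S_1 ≈ 114.954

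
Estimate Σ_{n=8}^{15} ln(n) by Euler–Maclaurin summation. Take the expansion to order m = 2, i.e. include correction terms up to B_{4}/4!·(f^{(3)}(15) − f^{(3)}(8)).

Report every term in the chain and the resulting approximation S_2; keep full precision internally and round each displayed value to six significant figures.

S_2 ≈ 19.3741

Integral: ∫_8^15 ln(x) dx = 16.9852.
Boundary: ½(f(8) + f(15)) = ½(2.07944 + 2.70805) = 2.39375.
Integral + boundary = 19.3790.
Correction k=1: B_{2}/2! · (f^{(1)}(15) − f^{(1)}(8)) = 1/12 · (0.0666667 − 0.125000) = -0.00486111.
After k=1: 19.3741.
Correction k=2: B_{4}/4! · (f^{(3)}(15) − f^{(3)}(8)) = −1/720 · (0.000592593 − 0.00390625) = 4.60230e-06.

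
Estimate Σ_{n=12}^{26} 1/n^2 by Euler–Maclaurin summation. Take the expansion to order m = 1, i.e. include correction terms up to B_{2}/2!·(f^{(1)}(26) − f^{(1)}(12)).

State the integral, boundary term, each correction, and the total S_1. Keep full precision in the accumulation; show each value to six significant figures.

Integral: ∫_12^26 1/x^2 dx = 0.0448718.
Boundary: ½(f(12) + f(26)) = ½(0.00694444 + 0.00147929) = 0.00421187.
Running total after boundary: 0.0490837.
k=1: B_{2}/(2)! × [f^{(1)}(26) − f^{(1)}(12)] = 1/12 × (-0.000113792 − (-0.00115741)) = 8.69680e-05.

S_1 ≈ 0.0491706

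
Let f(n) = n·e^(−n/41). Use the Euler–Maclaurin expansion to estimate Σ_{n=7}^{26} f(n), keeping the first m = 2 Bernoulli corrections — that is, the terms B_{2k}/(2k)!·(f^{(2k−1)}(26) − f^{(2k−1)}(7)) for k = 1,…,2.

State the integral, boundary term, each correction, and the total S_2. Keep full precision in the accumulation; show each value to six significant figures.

Integral: ∫_7^26 x·e^(−x/41) dx = 202.142.
Endpoint term: (f(7) + f(26))/2 = (5.90133 + 13.7901)/2 = 9.84571.
Running total after boundary: 211.988.
Order-1 term: 1/12 · (0.194044 − 0.699113) = -0.0420890.
Partial sum through k=1: 211.946.
Order-2 term: −1/720 · (0.000746473 − 0.00141892) = 9.33958e-07.

S_2 ≈ 211.946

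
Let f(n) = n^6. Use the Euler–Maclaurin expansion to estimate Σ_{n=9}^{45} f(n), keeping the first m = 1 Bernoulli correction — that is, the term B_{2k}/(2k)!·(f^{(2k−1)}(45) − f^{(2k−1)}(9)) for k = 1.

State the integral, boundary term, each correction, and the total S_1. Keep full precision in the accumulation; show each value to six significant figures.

∫_9^45 x^6 dx evaluates to 5.33807e+10.
Endpoint term: (f(9) + f(45))/2 = (531441 + 8.30377e+09)/2 = 4.15215e+09.
So far: 5.75328e+10.
Correction k=1: B_{2}/2! · (f^{(1)}(45) − f^{(1)}(9)) = 1/12 · (1.10717e+09 − 354294) = 9.22345e+07.

S_1 ≈ 5.76251e+10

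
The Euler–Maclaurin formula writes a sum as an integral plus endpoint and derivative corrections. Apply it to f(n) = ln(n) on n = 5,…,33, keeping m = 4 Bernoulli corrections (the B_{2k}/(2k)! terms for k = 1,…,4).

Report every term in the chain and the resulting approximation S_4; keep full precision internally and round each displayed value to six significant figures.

S_4 ≈ 81.8764

The integral term ∫_5^33 ln(x) dx = 79.3376.
½[f(5) + f(33)] = ½[1.60944 + 3.49651] = 2.55297.
Integral + boundary = 81.8905.
k=1: B_{2}/(2)! × [f^{(1)}(33) − f^{(1)}(5)] = 1/12 × (0.0303030 − 0.200000) = -0.0141414.
Partial sum through k=1: 81.8764.
k=2: B_{4}/(4)! × [f^{(3)}(33) − f^{(3)}(5)] = −1/720 × (5.56529e-05 − 0.0160000) = 2.21449e-05.
Partial sum through k=2: 81.8764.
k=3: B_{6}/(6)! × [f^{(5)}(33) − f^{(5)}(5)] = 1/30240 × (6.13256e-07 − 0.00768000) = -2.53948e-07.
Partial sum through k=3: 81.8764.
k=4: B_{8}/(8)! × [f^{(7)}(33) − f^{(7)}(5)] = −1/1209600 × (1.68941e-08 − 0.00921600) = 7.61903e-09.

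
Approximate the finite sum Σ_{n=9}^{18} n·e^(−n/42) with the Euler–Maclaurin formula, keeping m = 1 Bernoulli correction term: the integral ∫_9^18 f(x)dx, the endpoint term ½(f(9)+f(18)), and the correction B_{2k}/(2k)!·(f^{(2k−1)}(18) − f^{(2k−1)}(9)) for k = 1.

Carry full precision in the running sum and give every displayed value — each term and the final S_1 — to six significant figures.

S_1 ≈ 96.6929

Integral: ∫_9^18 x·e^(−x/42) dx = 87.2198.
Boundary: ½(f(9) + f(18)) = ½(7.26406 + 11.7259) = 9.49498.
So far: 96.7148.
Correction k=1: B_{2}/2! · (f^{(1)}(18) − f^{(1)}(9)) = 1/12 · (0.372251 − 0.634164) = -0.0218261.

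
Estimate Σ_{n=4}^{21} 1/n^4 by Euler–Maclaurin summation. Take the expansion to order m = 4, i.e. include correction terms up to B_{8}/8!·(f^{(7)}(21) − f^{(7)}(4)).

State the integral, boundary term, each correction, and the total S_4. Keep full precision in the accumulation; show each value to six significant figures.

S_4 ≈ 0.00744403

∫_4^21 1/x^4 dx evaluates to 0.00517234.
½[f(4) + f(21)] = ½[0.00390625 + 5.14189e-06] = 0.00195570.
So far: 0.00712804.
Correction k=1: B_{2}/2! · (f^{(1)}(21) − f^{(1)}(4)) = 1/12 · (-9.79408e-07 − (-0.00390625)) = 0.000325439.
Running total after k=1: 0.00745348.
Correction k=2: B_{4}/4! · (f^{(3)}(21) − f^{(3)}(4)) = −1/720 · (-6.66264e-08 − (-0.00732422)) = -1.01724e-05.
Running total after k=2: 0.00744330.
Correction k=3: B_{6}/6! · (f^{(5)}(21) − f^{(5)}(4)) = 1/30240 · (-8.46049e-09 − (-0.0256348)) = 8.47710e-07.
Running total after k=3: 0.00744415.
Correction k=4: B_{8}/8! · (f^{(7)}(21) − f^{(7)}(4)) = −1/1209600 · (-1.72663e-09 − (-0.144196)) = -1.19209e-07.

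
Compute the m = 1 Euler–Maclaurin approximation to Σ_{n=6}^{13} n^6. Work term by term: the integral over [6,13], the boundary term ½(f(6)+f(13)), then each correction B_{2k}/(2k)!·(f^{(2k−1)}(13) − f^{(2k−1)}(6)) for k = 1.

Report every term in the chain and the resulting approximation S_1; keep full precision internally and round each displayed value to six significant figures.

S_1 ≈ 1.15426e+07

∫_6^13 x^6 dx evaluates to 8.92408e+06.
Boundary: ½(f(6) + f(13)) = ½(46656.0 + 4.82681e+06) = 2.43673e+06.
Integral + boundary = 1.13608e+07.
k=1: B_{2}/(2)! × [f^{(1)}(13) − f^{(1)}(6)] = 1/12 × (2.22776e+06 − 46656.0) = 181758.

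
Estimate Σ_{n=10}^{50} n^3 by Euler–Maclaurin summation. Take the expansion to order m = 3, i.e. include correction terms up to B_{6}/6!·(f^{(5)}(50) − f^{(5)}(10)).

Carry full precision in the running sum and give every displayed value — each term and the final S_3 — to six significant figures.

Integral: ∫_10^50 x^3 dx = 1.56000e+06.
Endpoint term: (f(10) + f(50))/2 = (1000.00 + 125000)/2 = 63000.0.
Integral + boundary = 1.62300e+06.
k=1: B_{2}/(2)! × [f^{(1)}(50) − f^{(1)}(10)] = 1/12 × (7500.00 − 300.000) = 600.000.
Partial sum through k=1: 1.62360e+06.
k=2: B_{4}/(4)! × [f^{(3)}(50) − f^{(3)}(10)] = −1/720 × (6.00000 − 6.00000) = 0.00000.
Partial sum through k=2: 1.62360e+06.
k=3: B_{6}/(6)! × [f^{(5)}(50) − f^{(5)}(10)] = 1/30240 × (0.00000 − 0.00000) = 0.00000.

S_3 ≈ 1.62360e+06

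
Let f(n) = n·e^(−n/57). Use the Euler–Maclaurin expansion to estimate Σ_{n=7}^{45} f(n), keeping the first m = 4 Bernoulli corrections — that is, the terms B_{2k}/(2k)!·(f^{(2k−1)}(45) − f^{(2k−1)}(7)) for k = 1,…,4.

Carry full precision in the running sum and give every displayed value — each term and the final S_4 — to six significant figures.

S_4 ≈ 599.629

Integral: ∫_7^45 x·e^(−x/57) dx = 586.374.
Endpoint term: (f(7) + f(45))/2 = (6.19104 + 20.4338)/2 = 13.3124.
Running total after boundary: 599.686.
Order-1 term: 1/12 · (0.0955966 − 0.775820) = -0.0566853.
Partial sum through k=1: 599.629.
Order-2 term: −1/720 · (0.000308946 − 0.000783222) = 6.58717e-07.
Partial sum through k=2: 599.629.
Order-3 term: 1/30240 · (1.81123e-07 − 4.08636e-07) = -7.52357e-12.
Partial sum through k=3: 599.629.
Order-4 term: −1/1209600 · (8.22271e-11 − 1.77349e-10) = 7.86387e-17.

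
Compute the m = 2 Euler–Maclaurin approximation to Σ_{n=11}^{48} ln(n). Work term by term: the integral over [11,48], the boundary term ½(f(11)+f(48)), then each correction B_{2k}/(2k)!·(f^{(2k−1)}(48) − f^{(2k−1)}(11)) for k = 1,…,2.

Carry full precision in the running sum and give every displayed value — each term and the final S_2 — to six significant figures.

Integral: ∫_11^48 ln(x) dx = 122.441.
Boundary: ½(f(11) + f(48)) = ½(2.39790 + 3.87120) = 3.13455.
Integral + boundary = 125.575.
k=1: B_{2}/(2)! × [f^{(1)}(48) − f^{(1)}(11)] = 1/12 × (0.0208333 − 0.0909091) = -0.00583965.
Partial sum through k=1: 125.570.
k=2: B_{4}/(4)! × [f^{(3)}(48) − f^{(3)}(11)] = −1/720 × (1.80845e-05 − 0.00150263) = 2.06187e-06.

S_2 ≈ 125.570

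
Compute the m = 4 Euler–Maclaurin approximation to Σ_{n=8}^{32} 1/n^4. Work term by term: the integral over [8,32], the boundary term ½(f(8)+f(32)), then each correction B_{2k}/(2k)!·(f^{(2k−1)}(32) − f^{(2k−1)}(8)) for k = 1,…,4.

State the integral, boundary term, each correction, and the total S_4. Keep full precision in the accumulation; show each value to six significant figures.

S_4 ≈ 0.000773501

The integral term ∫_8^32 1/x^4 dx = 0.000640869.
½[f(8) + f(32)] = ½[0.000244141 + 9.53674e-07] = 0.000122547.
Integral + boundary = 0.000763416.
Correction k=1: B_{2}/2! · (f^{(1)}(32) − f^{(1)}(8)) = 1/12 · (-1.19209e-07 − (-0.000122070)) = 1.01626e-05.
Partial sum through k=1: 0.000773579.
Correction k=2: B_{4}/4! · (f^{(3)}(32) − f^{(3)}(8)) = −1/720 · (-3.49246e-09 − (-5.72205e-05)) = -7.94680e-08.
Partial sum through k=2: 0.000773499.
Correction k=3: B_{6}/6! · (f^{(5)}(32) − f^{(5)}(8)) = 1/30240 · (-1.90994e-10 − (-5.00679e-05)) = 1.65568e-09.
Partial sum through k=3: 0.000773501.
Correction k=4: B_{8}/8! · (f^{(7)}(32) − f^{(7)}(8)) = −1/1209600 · (-1.67866e-11 − (-7.04080e-05)) = -5.82076e-11.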